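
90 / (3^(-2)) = 810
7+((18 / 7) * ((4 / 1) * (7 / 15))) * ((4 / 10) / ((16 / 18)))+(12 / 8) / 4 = 1907 / 200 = 9.54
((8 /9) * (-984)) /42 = -1312 /63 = -20.83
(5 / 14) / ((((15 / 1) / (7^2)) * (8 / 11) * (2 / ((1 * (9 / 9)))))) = 77 / 96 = 0.80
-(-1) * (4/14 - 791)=-790.71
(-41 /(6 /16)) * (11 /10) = -1804 /15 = -120.27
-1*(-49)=49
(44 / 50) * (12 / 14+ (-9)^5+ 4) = -9092798 / 175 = -51958.85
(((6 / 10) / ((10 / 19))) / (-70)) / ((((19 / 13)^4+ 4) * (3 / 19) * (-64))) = 10310521 / 54782560000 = 0.00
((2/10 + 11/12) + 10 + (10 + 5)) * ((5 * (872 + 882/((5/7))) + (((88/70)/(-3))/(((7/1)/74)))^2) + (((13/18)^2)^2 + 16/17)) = 1771706017577969831/6427208088000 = 275657.17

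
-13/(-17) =13/17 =0.76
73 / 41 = 1.78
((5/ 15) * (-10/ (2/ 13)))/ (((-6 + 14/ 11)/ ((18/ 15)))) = 11/ 2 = 5.50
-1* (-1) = 1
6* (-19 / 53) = -114 / 53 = -2.15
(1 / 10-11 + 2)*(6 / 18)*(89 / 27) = -7921 / 810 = -9.78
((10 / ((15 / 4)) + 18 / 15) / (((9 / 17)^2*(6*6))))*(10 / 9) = 8381 / 19683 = 0.43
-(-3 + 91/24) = -19/24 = -0.79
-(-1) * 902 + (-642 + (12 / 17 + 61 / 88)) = 391053 / 1496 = 261.40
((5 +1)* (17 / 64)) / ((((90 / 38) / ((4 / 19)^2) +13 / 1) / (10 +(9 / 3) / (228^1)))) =38811 / 161576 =0.24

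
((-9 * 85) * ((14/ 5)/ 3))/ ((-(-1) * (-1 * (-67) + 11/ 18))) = -12852/ 1217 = -10.56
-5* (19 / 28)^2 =-1805 / 784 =-2.30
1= 1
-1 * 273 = -273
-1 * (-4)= 4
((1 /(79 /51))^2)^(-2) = 38950081 /6765201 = 5.76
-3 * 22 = -66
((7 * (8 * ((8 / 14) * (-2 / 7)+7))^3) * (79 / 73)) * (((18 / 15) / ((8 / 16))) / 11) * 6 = 21897471283200 / 13496021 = 1622513.13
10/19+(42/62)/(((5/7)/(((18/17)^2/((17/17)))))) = 1352882/851105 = 1.59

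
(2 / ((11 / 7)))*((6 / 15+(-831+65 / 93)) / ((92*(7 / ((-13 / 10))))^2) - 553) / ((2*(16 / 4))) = -666549630611 / 7576338000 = -87.98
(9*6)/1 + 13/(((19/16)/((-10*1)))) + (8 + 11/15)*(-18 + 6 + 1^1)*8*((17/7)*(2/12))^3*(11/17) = -233454251/2639385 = -88.45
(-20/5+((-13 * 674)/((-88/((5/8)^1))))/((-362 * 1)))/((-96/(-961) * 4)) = -510868561/48930816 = -10.44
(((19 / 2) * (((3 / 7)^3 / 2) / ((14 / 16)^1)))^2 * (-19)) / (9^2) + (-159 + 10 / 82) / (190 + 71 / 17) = -671801474222 / 780213932141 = -0.86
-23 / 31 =-0.74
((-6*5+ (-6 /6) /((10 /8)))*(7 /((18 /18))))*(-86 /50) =46354 /125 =370.83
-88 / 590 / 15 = -0.01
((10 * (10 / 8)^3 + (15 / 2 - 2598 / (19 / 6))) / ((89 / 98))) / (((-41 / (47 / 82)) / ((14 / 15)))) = 7776464101 / 682217040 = 11.40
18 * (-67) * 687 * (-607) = 502912854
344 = 344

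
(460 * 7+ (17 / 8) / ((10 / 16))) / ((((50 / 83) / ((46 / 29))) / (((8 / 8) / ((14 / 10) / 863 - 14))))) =-26552225639 / 43792175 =-606.32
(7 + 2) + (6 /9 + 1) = 32 /3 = 10.67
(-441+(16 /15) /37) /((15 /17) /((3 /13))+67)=-4160563 /668220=-6.23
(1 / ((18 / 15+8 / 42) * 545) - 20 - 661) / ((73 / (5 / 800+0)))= -10837413 / 185875520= -0.06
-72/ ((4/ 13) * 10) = -117/ 5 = -23.40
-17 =-17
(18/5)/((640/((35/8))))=63/2560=0.02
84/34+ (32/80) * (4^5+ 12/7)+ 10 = 50308/119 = 422.76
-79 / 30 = -2.63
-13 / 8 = -1.62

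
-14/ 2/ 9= -7/ 9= -0.78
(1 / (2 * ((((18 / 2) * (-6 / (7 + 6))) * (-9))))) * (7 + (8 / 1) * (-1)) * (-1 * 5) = 65 / 972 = 0.07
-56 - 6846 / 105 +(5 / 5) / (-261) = -158171 / 1305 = -121.20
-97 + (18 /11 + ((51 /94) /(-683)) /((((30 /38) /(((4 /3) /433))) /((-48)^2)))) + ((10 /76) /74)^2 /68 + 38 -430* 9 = -3927.37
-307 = -307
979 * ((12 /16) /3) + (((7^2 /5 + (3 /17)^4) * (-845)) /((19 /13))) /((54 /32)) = -533552762605 /171385092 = -3113.18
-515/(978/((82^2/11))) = -1731430/5379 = -321.89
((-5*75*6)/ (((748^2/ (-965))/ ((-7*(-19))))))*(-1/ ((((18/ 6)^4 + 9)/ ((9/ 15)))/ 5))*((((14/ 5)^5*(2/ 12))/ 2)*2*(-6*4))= 10354053192/ 874225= 11843.69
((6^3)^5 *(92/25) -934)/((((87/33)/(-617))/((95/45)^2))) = -105984323967208567694/58725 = -1804756474537395.79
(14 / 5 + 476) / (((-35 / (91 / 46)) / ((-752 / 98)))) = 835848 / 4025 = 207.66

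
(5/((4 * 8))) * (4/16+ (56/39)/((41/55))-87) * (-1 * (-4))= -2712665/51168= -53.01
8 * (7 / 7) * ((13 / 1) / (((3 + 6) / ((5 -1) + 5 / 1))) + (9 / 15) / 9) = 1568 / 15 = 104.53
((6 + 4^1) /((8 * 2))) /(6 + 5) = 5 /88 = 0.06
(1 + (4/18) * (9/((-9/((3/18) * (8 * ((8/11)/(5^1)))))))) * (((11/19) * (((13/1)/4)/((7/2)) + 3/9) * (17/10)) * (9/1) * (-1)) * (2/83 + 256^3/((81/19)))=-2419593589165991/57481650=-42093321.77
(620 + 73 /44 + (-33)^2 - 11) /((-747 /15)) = -373925 /10956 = -34.13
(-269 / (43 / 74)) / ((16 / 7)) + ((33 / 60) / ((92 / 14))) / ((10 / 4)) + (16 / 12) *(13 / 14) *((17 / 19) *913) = 63839771803 / 78922200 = 808.89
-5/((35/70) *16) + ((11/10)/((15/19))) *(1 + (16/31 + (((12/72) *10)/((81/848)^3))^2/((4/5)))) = 301157170363753327610443/47278704406919400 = 6369827.05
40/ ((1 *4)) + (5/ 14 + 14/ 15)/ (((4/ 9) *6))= 5871/ 560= 10.48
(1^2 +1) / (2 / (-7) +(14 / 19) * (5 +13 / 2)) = 266 / 1089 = 0.24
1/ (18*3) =1/ 54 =0.02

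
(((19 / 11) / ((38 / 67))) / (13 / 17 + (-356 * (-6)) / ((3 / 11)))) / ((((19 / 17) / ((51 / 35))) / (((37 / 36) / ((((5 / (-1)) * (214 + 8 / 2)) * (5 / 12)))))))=-12179327 / 10617073659500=-0.00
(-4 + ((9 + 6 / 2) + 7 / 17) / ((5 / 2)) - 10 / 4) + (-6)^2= 5859 / 170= 34.46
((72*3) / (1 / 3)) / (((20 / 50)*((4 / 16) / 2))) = 12960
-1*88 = -88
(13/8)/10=13/80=0.16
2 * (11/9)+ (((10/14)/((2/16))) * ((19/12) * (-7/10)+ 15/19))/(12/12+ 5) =5125/2394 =2.14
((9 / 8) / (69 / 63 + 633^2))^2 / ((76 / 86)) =1536003 / 172194539103131648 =0.00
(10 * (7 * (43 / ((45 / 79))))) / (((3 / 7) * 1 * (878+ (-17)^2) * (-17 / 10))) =-3329060 / 535653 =-6.21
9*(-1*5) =-45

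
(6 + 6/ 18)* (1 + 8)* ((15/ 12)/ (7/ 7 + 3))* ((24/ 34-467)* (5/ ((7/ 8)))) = -11295975/ 238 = -47462.08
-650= -650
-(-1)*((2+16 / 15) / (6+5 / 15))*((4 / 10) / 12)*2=46 / 1425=0.03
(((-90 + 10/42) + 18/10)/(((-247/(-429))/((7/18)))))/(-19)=50798/16245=3.13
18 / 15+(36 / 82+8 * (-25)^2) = 1025336 / 205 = 5001.64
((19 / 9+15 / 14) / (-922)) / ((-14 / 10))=2005 / 813204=0.00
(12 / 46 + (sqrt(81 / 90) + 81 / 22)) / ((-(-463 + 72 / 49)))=147*sqrt(10) / 226150 + 19551 / 2288638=0.01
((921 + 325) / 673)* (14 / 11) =17444 / 7403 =2.36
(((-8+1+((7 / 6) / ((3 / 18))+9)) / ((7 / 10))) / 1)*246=22140 / 7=3162.86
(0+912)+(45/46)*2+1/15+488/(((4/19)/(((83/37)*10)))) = 675426806/12765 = 52912.40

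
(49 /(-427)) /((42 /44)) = -22 /183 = -0.12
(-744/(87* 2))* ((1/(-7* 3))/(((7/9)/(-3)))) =-1116/1421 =-0.79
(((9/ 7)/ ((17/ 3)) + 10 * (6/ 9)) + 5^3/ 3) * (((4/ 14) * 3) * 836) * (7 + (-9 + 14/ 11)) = -21080576/ 833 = -25306.81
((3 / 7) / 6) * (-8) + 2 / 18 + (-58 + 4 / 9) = -3655 / 63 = -58.02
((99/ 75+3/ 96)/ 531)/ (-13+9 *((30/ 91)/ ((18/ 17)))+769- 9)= 98371/ 28984953600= 0.00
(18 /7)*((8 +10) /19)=324 /133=2.44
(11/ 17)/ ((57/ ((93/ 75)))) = 341/ 24225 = 0.01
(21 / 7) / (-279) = -1 / 93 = -0.01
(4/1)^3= 64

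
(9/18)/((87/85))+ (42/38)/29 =1741/3306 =0.53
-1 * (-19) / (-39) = -19 / 39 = -0.49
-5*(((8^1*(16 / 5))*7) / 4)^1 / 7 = -32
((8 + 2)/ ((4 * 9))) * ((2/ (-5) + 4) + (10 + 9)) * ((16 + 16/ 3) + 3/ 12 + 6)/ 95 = 37403/ 20520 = 1.82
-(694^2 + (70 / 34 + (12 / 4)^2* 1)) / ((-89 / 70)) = 6440000 / 17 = 378823.53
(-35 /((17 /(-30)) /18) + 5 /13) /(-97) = -11.47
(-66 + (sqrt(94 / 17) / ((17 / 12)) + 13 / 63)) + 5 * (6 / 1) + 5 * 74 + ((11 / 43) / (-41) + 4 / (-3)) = 12 * sqrt(1598) / 289 + 36971180 / 111069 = 334.53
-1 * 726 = -726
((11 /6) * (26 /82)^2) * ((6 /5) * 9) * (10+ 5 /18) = 68783 /3362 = 20.46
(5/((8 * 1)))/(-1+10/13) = -65/24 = -2.71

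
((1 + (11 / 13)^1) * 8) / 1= 192 / 13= 14.77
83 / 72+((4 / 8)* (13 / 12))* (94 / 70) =2369 / 1260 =1.88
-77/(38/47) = -3619/38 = -95.24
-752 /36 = -188 /9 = -20.89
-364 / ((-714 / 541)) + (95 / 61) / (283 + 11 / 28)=453904798 / 1645719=275.81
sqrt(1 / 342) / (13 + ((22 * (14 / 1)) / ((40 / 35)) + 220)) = sqrt(38) / 57285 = 0.00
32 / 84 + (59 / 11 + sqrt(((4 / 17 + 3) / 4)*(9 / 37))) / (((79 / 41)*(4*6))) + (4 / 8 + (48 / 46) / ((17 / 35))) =41*sqrt(34595) / 795056 + 59847125 / 19027624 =3.15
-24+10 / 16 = -187 / 8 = -23.38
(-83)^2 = 6889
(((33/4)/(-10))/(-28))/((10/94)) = 1551/5600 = 0.28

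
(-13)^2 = 169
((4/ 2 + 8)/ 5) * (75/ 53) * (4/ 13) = 600/ 689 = 0.87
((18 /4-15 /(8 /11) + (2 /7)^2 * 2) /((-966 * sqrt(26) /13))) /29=0.00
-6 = -6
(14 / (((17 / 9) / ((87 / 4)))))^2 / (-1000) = -30041361 / 1156000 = -25.99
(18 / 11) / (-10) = -9 / 55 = -0.16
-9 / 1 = -9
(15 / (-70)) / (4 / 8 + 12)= -3 / 175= -0.02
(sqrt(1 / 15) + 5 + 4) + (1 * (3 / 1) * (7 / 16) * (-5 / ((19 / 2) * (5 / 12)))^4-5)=sqrt(15) / 15 + 956740 / 130321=7.60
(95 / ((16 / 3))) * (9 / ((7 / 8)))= 2565 / 14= 183.21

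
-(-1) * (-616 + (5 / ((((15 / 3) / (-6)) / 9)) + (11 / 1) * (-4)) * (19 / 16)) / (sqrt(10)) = -5859 * sqrt(10) / 80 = -231.60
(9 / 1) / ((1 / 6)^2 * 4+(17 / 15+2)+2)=1.72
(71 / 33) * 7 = 497 / 33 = 15.06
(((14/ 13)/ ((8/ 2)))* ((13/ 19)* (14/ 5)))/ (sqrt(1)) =49/ 95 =0.52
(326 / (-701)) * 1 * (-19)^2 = -117686 / 701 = -167.88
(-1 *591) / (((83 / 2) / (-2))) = 2364 / 83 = 28.48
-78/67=-1.16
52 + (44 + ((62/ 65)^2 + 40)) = 578444/ 4225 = 136.91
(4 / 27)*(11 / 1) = 44 / 27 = 1.63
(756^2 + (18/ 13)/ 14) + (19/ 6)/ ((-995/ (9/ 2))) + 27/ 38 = 3932984732577/ 6881420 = 571536.80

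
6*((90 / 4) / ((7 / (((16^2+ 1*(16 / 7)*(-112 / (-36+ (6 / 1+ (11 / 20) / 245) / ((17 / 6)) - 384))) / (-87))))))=-22331413760 / 392574189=-56.88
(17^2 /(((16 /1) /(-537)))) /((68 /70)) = -319515 /32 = -9984.84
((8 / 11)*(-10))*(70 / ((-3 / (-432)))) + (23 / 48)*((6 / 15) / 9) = -870911747 / 11880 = -73309.07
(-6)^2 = 36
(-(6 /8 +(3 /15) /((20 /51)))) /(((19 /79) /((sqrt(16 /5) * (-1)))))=9954 * sqrt(5) /2375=9.37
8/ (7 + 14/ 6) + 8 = 62/ 7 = 8.86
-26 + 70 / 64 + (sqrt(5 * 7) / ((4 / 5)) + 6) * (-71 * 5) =-1775 * sqrt(35) / 4 - 68957 / 32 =-4780.17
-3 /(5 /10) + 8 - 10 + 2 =-6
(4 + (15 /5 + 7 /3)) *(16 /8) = 56 /3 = 18.67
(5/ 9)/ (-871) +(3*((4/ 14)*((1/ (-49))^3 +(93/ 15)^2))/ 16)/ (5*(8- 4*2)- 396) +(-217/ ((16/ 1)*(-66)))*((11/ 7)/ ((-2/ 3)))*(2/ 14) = -8525512420339/ 113621262955200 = -0.08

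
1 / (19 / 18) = 18 / 19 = 0.95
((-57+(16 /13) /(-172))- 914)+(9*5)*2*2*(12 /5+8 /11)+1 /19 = -47672356 /116831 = -408.05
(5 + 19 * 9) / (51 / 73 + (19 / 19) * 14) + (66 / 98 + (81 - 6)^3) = 22181586836 / 52577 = 421887.65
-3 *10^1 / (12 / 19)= -95 / 2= -47.50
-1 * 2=-2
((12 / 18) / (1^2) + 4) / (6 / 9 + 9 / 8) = 112 / 43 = 2.60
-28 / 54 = -14 / 27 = -0.52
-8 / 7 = -1.14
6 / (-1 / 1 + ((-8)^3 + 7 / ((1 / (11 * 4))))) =-6 / 205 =-0.03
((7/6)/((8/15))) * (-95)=-3325/16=-207.81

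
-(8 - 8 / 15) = -112 / 15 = -7.47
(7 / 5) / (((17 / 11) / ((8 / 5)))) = 616 / 425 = 1.45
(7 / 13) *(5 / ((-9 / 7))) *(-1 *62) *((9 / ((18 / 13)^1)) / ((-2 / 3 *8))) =-7595 / 48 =-158.23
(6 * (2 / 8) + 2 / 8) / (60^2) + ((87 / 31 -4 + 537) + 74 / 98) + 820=29672895433 / 21873600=1356.56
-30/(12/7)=-35/2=-17.50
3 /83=0.04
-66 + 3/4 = -261/4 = -65.25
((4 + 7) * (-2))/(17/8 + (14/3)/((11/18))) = -1936/859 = -2.25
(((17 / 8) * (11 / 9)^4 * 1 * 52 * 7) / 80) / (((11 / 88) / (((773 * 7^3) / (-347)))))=-6005299453153 / 45533340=-131887.96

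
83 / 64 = 1.30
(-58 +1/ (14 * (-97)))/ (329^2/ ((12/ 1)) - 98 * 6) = -1602/ 232897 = -0.01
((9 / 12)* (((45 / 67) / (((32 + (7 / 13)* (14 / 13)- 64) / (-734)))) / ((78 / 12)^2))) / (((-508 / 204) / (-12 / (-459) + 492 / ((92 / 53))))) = -366082133 / 11546713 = -31.70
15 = 15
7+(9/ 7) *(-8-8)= -95/ 7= -13.57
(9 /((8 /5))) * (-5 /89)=-225 /712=-0.32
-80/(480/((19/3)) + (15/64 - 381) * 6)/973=48640/1306693269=0.00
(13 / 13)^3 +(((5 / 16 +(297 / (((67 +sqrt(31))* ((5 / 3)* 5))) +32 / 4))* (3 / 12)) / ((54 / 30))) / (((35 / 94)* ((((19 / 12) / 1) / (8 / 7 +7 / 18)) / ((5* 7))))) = 24067158397 / 213449040- 99781* sqrt(31) / 988190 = 112.19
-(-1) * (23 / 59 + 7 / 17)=804 / 1003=0.80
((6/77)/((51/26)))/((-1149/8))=-416/1504041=-0.00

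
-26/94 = -13/47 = -0.28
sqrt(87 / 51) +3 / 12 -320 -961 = -5123 / 4 +sqrt(493) / 17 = -1279.44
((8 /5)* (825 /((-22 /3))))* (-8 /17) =1440 /17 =84.71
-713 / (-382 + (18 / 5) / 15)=17825 / 9544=1.87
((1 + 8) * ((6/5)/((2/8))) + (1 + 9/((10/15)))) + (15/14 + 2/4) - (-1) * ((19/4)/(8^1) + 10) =78249/1120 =69.87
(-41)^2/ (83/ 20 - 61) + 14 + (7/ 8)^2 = -1077215/ 72768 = -14.80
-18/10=-9/5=-1.80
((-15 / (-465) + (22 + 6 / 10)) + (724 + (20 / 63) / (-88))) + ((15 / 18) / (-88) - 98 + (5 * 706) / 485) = 655.90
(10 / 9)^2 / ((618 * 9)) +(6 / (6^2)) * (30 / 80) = 226061 / 3604176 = 0.06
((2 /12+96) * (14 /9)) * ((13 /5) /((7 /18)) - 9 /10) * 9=7789.50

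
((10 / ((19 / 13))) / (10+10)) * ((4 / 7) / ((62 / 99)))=1287 / 4123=0.31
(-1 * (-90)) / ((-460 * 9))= -1 / 46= -0.02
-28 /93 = -0.30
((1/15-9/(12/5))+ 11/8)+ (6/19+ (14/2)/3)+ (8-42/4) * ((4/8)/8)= 561/3040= 0.18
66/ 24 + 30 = 32.75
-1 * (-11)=11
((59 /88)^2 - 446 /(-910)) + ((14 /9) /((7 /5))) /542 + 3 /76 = 160204386907 /163283440320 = 0.98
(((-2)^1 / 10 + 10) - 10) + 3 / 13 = 2 / 65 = 0.03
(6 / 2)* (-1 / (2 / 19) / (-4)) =57 / 8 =7.12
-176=-176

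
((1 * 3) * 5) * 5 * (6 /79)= 5.70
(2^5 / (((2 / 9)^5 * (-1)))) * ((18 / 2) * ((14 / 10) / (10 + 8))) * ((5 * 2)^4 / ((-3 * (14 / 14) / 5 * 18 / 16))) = 612360000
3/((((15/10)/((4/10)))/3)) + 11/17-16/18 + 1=2416/765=3.16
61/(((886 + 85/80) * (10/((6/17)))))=976/402135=0.00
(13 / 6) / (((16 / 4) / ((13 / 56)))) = 169 / 1344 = 0.13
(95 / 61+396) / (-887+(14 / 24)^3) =-41905728 / 93475973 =-0.45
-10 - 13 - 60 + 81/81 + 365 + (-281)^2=79244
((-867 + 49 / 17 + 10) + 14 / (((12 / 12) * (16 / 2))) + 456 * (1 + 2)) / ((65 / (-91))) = -245441 / 340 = -721.89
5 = 5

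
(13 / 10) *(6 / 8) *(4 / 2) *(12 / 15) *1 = 39 / 25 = 1.56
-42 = -42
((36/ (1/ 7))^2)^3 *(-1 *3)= -768288795144192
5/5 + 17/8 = 25/8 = 3.12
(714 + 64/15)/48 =5387/360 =14.96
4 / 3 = 1.33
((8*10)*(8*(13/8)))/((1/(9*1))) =9360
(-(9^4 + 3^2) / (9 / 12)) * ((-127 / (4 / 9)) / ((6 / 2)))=834390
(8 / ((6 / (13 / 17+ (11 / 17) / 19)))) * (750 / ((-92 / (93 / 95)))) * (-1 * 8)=9597600 / 141151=68.00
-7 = -7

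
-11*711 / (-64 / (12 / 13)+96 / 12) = 23463 / 184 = 127.52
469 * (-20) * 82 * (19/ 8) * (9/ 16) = -1027549.69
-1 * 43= -43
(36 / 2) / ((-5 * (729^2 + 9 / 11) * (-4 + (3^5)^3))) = -11 / 23300466136550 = -0.00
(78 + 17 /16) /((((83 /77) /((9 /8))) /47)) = 41202315 /10624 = 3878.23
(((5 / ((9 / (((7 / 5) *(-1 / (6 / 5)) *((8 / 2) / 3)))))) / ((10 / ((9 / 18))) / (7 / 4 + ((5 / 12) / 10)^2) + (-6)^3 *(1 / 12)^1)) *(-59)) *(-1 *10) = 20835850 / 269001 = 77.46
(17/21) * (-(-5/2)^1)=85/42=2.02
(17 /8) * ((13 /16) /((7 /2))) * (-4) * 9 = -1989 /112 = -17.76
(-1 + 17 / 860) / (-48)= 281 / 13760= 0.02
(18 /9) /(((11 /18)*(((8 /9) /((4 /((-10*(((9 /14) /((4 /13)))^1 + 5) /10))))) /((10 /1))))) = -90720 /4367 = -20.77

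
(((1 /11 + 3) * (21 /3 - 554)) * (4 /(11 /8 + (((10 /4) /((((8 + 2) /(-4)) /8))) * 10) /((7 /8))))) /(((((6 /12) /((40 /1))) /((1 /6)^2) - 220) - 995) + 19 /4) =-20829760 /335556177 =-0.06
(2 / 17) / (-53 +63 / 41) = -0.00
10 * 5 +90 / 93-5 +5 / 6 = 8705 / 186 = 46.80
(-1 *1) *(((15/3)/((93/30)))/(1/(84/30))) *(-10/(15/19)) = 5320/93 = 57.20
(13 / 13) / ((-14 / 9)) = -9 / 14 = -0.64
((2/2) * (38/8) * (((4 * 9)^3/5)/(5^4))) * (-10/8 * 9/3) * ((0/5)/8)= 0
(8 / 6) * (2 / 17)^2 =16 / 867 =0.02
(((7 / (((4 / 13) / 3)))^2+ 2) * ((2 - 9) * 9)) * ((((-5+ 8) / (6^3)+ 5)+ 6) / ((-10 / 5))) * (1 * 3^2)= 3724992999 / 256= 14550753.90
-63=-63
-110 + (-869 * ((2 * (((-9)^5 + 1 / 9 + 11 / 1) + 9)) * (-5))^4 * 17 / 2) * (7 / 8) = -5148434915490801955197100721710 / 6561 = -784702776328425842889361500.00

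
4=4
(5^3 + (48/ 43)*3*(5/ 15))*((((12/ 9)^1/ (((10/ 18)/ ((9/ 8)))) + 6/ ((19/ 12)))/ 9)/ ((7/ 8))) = 2971804/ 28595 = 103.93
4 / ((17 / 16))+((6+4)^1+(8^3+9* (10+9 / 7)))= 74653 / 119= 627.34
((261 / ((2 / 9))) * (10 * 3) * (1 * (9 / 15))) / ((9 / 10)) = 23490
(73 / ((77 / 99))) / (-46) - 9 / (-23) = -531 / 322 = -1.65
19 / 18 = 1.06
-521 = -521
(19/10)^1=19/10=1.90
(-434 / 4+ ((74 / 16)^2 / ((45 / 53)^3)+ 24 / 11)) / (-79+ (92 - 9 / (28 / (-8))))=-32050096799 / 6992568000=-4.58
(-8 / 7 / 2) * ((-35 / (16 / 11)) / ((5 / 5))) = 55 / 4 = 13.75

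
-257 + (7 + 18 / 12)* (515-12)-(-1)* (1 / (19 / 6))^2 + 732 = 3429933 / 722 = 4750.60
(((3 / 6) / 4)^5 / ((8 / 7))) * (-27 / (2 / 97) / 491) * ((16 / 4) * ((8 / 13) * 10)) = -91665 / 52289536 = -0.00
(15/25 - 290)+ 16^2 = -167/5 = -33.40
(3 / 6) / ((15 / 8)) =4 / 15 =0.27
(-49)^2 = 2401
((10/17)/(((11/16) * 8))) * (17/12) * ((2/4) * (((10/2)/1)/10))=5/132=0.04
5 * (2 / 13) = 10 / 13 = 0.77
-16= -16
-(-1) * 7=7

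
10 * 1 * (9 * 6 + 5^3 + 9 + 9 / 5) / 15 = 1898 / 15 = 126.53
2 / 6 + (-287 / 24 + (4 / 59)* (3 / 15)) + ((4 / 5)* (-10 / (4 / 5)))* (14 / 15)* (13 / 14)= -143569 / 7080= -20.28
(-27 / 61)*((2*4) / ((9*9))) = -8 / 183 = -0.04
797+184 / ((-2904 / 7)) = 289150 / 363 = 796.56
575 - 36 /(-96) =4603 /8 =575.38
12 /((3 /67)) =268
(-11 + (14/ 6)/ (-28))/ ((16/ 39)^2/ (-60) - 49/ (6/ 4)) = 0.34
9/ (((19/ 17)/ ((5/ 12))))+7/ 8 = 4.23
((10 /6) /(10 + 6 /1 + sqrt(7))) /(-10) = -8 /747 + sqrt(7) /1494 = -0.01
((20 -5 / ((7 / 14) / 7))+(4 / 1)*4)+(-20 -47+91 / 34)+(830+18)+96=28753 / 34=845.68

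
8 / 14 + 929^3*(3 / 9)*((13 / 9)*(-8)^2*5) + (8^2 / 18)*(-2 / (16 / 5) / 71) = 1657665356816528 / 13419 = 123531213713.13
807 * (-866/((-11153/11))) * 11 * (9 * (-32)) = -24353942976/11153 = -2183622.61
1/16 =0.06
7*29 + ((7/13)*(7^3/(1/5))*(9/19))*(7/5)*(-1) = -101122/247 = -409.40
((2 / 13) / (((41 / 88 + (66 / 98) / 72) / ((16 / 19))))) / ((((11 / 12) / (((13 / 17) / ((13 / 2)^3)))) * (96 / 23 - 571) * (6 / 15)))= -0.00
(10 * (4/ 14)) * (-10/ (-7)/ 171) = 200/ 8379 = 0.02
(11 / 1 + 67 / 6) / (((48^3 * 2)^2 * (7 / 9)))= 19 / 32614907904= 0.00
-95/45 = -19/9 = -2.11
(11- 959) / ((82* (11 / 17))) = -8058 / 451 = -17.87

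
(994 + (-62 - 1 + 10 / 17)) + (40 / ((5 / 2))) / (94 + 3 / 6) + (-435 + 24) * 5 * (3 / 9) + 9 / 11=8750069 / 35343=247.58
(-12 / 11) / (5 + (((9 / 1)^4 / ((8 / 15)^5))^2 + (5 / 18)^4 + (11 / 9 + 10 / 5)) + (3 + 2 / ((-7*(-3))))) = -0.00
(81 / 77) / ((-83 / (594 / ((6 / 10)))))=-7290 / 581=-12.55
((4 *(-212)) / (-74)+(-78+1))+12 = -53.54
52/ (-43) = -52/ 43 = -1.21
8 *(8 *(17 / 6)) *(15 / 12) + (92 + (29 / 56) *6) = 27029 / 84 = 321.77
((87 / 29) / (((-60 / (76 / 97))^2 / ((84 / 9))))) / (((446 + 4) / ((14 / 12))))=17689 / 1428991875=0.00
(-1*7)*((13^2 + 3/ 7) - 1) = -1179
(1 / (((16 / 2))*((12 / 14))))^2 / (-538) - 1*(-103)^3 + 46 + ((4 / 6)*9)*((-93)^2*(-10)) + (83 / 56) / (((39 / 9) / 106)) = 573869.26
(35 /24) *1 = 35 /24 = 1.46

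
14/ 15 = 0.93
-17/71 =-0.24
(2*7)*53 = 742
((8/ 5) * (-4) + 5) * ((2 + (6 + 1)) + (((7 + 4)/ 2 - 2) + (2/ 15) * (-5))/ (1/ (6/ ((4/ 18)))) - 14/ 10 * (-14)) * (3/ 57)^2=-7357/ 18050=-0.41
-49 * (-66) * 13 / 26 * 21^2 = 713097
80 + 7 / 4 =327 / 4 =81.75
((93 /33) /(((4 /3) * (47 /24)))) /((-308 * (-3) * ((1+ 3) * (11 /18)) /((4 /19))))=837 /8320081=0.00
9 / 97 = 0.09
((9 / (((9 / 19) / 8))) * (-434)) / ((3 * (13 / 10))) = -659680 / 39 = -16914.87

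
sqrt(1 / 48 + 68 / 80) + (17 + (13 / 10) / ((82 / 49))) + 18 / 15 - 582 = -461679 / 820 + sqrt(3135) / 60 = -562.09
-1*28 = -28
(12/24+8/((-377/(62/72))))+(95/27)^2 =7069639/549666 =12.86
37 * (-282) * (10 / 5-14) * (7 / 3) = 292152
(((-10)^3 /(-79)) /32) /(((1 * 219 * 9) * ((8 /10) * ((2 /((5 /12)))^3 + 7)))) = 78125 /36620265456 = 0.00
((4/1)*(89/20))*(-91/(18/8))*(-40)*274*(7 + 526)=37849413056/9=4205490339.56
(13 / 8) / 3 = 0.54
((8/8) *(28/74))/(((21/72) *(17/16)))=1.22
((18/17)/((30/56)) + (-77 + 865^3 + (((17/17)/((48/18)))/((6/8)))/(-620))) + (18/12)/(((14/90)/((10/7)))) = 668520867189863/1032920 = 647214563.75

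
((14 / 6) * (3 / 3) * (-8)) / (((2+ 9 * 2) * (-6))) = 0.16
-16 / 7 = -2.29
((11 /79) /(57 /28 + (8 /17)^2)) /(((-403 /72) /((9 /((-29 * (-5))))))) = -57679776 /84317906725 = -0.00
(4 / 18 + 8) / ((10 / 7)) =259 / 45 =5.76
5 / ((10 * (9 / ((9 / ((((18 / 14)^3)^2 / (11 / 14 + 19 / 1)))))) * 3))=4655539 / 6377292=0.73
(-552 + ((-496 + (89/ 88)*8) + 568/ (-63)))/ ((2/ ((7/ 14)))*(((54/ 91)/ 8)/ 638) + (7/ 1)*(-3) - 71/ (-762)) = 34803484495/ 693676068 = 50.17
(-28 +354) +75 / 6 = 677 / 2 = 338.50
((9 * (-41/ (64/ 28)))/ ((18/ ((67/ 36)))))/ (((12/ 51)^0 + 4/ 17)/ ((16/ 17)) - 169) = 19229/ 193176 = 0.10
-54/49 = -1.10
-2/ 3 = -0.67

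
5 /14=0.36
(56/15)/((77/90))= 48/11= 4.36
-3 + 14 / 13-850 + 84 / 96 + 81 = -80085 / 104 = -770.05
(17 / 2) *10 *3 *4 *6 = 6120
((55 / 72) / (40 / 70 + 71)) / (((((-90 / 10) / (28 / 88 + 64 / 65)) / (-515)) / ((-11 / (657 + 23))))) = -182413 / 14172288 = -0.01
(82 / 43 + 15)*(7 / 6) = 5089 / 258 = 19.72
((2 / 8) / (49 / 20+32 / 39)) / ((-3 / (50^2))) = -162500 / 2551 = -63.70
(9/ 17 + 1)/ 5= 26/ 85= 0.31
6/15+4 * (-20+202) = 3642/5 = 728.40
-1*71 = -71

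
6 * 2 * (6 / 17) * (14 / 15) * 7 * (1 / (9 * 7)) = 112 / 255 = 0.44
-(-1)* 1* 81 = 81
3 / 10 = 0.30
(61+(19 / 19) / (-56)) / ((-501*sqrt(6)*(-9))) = 3415*sqrt(6) / 1515024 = 0.01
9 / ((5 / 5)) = 9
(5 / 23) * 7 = 35 / 23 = 1.52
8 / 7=1.14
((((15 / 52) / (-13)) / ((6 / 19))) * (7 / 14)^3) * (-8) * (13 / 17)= 95 / 1768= 0.05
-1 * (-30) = 30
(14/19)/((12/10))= 35/57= 0.61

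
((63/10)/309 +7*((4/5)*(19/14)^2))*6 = 223539/3605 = 62.01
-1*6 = -6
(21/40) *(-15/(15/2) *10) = -21/2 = -10.50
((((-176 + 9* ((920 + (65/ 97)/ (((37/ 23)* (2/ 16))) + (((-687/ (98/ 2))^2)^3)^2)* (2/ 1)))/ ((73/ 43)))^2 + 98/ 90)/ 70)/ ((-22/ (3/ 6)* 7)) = -17355743111919046580488320.00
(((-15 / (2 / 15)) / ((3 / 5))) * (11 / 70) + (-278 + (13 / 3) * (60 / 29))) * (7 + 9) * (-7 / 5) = 969524 / 145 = 6686.37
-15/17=-0.88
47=47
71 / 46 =1.54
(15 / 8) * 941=1764.38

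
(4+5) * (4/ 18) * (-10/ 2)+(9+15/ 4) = 11/ 4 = 2.75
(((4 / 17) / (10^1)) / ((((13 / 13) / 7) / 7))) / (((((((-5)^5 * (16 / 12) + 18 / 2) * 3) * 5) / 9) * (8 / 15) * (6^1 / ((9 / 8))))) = -3969 / 67853120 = -0.00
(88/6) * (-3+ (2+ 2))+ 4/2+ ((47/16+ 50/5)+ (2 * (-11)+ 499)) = 506.60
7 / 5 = 1.40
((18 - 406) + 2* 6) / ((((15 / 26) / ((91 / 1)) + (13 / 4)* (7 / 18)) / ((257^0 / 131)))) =-32026176 / 14173283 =-2.26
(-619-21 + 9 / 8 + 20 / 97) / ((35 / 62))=-1131.36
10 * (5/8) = 25/4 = 6.25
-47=-47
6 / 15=2 / 5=0.40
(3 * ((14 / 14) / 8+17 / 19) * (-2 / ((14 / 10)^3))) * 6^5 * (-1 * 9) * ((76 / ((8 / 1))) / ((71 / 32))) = 16271280000 / 24353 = 668142.73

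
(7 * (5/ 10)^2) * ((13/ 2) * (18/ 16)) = 819/ 64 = 12.80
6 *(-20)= -120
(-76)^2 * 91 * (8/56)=75088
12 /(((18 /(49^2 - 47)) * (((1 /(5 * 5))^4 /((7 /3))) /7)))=90114062500 /9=10012673611.11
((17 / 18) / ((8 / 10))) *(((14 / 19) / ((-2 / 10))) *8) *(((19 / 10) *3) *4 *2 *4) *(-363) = 2303840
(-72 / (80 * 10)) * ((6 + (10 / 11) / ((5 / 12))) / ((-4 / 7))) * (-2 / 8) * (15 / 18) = -189 / 704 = -0.27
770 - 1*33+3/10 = 737.30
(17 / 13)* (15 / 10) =51 / 26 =1.96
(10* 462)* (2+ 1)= 13860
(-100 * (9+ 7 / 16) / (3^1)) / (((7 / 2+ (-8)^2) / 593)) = -2763.67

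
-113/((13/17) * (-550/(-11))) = -1921/650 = -2.96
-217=-217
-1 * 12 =-12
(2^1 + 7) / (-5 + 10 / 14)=-21 / 10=-2.10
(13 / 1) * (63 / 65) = 63 / 5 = 12.60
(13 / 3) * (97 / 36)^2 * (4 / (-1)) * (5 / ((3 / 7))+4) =-5748899 / 2916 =-1971.50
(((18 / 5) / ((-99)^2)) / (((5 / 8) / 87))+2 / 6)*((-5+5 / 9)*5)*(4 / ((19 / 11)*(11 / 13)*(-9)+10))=483808 / 44649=10.84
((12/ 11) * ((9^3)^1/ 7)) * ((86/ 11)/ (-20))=-188082/ 4235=-44.41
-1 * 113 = -113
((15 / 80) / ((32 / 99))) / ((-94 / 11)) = -3267 / 48128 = -0.07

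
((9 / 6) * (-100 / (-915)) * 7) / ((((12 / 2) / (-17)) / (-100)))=59500 / 183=325.14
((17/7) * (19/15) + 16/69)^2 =7091569/648025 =10.94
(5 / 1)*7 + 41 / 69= 2456 / 69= 35.59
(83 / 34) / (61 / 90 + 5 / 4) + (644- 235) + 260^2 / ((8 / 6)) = 301499461 / 5899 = 51110.27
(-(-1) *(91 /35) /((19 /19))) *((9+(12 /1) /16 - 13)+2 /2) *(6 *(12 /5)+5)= -113.49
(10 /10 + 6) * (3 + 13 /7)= 34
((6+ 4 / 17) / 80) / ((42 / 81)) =1431 / 9520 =0.15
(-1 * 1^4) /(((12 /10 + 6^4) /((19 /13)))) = -95 /84318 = -0.00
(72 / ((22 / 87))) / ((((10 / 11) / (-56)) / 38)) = -3332448 / 5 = -666489.60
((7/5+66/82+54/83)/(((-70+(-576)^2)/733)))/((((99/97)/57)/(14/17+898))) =5899495695056/18625126047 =316.75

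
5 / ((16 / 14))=35 / 8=4.38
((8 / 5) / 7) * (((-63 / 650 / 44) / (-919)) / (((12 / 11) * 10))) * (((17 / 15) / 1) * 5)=17 / 59735000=0.00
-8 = -8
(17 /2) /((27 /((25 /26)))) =425 /1404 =0.30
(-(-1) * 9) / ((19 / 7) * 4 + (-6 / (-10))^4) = 39375 / 48067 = 0.82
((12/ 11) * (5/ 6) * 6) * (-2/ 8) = -15/ 11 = -1.36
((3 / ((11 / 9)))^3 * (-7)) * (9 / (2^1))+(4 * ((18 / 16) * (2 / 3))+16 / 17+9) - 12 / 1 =-21037901 / 45254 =-464.88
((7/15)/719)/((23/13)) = 91/248055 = 0.00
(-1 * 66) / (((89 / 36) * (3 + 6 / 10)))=-660 / 89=-7.42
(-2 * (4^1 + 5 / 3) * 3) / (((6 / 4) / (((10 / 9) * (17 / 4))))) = -2890 / 27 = -107.04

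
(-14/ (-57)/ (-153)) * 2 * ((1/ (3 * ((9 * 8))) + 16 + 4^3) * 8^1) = -483868/ 235467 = -2.05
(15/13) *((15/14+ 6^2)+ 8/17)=134025/3094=43.32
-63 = -63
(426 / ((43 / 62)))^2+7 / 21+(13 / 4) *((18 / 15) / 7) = 146495032003 / 388290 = 377282.53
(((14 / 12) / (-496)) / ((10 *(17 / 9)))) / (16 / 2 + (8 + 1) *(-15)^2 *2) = -21 / 684341120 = -0.00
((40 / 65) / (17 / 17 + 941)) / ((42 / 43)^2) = 1849 / 2700243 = 0.00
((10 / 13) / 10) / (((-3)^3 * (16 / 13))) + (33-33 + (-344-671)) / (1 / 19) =-8331121 / 432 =-19285.00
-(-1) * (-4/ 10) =-2/ 5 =-0.40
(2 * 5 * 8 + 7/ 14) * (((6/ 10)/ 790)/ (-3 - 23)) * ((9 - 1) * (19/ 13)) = -9177/ 333775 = -0.03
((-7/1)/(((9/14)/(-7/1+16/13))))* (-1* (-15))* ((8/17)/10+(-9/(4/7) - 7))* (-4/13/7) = 940.36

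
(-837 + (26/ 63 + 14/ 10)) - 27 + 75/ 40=-2167987/ 2520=-860.31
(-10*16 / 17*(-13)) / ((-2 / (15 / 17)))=-15600 / 289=-53.98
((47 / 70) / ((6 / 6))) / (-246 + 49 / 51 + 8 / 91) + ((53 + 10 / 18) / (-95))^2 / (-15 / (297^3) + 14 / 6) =27900961651299831 / 209056322277464150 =0.13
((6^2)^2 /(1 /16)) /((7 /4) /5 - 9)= -414720 /173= -2397.23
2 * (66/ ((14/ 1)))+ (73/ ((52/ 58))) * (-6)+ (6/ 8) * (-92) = -49878/ 91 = -548.11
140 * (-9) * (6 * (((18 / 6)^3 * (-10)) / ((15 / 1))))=136080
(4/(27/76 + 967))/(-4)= -76/73519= -0.00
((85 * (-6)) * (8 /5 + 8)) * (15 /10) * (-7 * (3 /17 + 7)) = 368928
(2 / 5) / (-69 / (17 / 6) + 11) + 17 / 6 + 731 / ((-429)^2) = 1172834947 / 417773070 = 2.81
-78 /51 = -26 /17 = -1.53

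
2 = 2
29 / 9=3.22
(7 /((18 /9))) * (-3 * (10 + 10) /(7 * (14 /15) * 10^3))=-9 /280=-0.03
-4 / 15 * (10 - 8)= -8 / 15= -0.53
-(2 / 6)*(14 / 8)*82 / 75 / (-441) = 41 / 28350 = 0.00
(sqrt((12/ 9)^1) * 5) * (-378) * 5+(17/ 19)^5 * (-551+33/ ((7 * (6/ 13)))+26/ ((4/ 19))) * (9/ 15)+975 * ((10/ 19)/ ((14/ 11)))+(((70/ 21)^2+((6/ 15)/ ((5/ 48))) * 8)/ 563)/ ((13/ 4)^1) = 570090513592318/ 2195618885775 -6300 * sqrt(3) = -10652.27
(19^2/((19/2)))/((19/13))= 26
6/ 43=0.14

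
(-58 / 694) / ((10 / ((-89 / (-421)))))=-2581 / 1460870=-0.00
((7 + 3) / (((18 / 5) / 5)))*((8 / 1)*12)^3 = 12288000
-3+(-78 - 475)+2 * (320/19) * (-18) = -22084/19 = -1162.32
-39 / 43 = -0.91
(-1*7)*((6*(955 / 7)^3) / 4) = -26662771.68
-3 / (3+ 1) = -3 / 4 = -0.75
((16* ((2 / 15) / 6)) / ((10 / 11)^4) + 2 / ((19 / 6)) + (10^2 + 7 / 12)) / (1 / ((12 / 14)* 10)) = 872.02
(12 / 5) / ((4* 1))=3 / 5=0.60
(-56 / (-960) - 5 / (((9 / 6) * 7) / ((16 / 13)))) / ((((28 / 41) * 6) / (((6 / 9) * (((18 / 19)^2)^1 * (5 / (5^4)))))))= -708849 / 1149785000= -0.00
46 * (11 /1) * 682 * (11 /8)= 474501.50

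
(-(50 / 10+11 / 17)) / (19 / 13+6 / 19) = -23712 / 7463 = -3.18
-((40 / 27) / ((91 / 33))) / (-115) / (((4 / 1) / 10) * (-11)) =-20 / 18837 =-0.00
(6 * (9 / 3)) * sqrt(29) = 18 * sqrt(29) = 96.93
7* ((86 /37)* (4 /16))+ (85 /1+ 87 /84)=93347 /1036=90.10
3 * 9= 27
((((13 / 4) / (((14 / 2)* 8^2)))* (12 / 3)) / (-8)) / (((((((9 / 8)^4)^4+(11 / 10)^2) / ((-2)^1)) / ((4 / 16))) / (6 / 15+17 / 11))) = 1911775842795520 / 4222689453043089413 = 0.00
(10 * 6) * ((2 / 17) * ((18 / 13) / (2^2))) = 540 / 221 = 2.44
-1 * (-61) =61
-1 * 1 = -1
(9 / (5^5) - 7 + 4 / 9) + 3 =-99919 / 28125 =-3.55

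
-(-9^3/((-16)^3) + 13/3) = -4.51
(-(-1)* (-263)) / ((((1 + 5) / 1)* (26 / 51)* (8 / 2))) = -4471 / 208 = -21.50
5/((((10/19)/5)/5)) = 475/2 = 237.50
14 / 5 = 2.80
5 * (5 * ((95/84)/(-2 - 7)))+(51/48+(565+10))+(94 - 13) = 1977457/3024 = 653.92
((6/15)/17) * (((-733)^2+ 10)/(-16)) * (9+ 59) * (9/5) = -96713.82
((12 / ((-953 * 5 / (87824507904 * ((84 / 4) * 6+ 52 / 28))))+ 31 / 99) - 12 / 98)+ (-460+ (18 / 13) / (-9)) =-1699521237830272249 / 60099039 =-28278675767.68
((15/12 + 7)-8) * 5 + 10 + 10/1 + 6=109/4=27.25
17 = 17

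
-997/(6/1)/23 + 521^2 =37457861/138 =271433.78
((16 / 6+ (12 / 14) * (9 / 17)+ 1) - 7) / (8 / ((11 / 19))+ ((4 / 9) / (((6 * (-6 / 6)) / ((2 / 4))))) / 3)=-305316 / 1463819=-0.21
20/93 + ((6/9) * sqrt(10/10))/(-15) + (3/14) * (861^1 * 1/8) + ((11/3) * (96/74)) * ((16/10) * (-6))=-18525041/825840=-22.43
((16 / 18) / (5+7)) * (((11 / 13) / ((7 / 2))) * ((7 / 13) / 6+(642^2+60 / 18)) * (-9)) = -235759766 / 3549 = -66429.91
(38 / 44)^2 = 361 / 484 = 0.75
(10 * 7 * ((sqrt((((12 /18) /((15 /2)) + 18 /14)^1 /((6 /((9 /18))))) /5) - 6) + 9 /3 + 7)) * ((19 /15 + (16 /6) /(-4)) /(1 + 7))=sqrt(9093) /120 + 21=21.79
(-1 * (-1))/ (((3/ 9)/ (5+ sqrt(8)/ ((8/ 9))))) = 27 * sqrt(2)/ 4+ 15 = 24.55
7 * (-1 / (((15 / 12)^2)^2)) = -1792 / 625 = -2.87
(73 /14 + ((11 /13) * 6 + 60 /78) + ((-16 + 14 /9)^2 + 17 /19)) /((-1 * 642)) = -61788821 /179822916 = -0.34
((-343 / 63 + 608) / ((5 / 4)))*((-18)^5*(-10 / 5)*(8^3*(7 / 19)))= 32645070323712 / 95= 343632319196.97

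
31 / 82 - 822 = -67373 / 82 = -821.62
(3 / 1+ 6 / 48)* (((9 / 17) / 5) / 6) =15 / 272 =0.06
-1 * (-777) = 777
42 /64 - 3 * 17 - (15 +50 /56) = -14837 /224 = -66.24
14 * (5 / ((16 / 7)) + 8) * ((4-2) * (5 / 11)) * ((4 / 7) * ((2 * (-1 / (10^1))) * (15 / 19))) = -2445 / 209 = -11.70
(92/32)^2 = 529/64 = 8.27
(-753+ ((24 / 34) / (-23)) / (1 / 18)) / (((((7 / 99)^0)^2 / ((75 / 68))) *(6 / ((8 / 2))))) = -7365975 / 13294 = -554.08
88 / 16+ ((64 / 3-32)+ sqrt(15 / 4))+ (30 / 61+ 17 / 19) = -26287 / 6954+ sqrt(15) / 2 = -1.84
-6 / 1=-6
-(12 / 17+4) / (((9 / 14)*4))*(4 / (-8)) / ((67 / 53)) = 7420 / 10251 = 0.72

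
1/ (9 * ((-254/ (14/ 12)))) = -7/ 13716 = -0.00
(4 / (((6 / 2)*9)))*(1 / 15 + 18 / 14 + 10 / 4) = 1618 / 2835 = 0.57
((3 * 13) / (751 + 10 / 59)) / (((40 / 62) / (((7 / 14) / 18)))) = 23777 / 10636560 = 0.00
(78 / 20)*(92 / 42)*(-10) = -598 / 7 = -85.43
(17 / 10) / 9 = 0.19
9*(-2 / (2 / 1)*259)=-2331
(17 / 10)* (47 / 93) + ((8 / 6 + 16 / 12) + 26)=9153 / 310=29.53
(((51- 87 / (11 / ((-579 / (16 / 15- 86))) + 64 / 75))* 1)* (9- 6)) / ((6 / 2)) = 58119 / 3694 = 15.73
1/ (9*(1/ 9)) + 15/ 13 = 2.15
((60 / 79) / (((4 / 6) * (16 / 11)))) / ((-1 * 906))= -165 / 190864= -0.00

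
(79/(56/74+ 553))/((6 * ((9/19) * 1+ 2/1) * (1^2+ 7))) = 55537/46223184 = 0.00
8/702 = 4/351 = 0.01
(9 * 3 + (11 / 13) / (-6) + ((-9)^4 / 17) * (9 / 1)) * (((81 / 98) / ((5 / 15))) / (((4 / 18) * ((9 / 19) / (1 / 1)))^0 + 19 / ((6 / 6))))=375956397 / 866320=433.97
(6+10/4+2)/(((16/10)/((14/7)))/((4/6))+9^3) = 35/2434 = 0.01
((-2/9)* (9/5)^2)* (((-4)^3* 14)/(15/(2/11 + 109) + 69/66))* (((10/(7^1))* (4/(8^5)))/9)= 13211/1250120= 0.01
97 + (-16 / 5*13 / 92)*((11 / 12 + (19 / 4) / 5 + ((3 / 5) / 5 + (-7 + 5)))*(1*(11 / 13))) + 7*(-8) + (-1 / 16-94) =-7321921 / 138000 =-53.06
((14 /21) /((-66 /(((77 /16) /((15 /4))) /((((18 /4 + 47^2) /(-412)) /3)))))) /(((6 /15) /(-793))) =-571753 /39843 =-14.35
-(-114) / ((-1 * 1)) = -114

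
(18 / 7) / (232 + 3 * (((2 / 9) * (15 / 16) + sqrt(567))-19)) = 202320 / 11532031-31104 * sqrt(7) / 11532031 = 0.01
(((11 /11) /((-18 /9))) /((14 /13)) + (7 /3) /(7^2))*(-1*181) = 905 /12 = 75.42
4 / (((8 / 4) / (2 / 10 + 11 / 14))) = 69 / 35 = 1.97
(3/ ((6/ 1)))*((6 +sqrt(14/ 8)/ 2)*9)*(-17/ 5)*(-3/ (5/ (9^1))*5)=4131*sqrt(7)/ 40 +12393/ 5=2751.84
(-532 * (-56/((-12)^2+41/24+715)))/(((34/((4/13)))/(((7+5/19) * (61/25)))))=5.55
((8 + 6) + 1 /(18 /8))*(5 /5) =130 /9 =14.44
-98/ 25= -3.92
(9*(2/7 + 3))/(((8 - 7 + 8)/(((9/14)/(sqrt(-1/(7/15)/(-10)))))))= 69*sqrt(42)/98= 4.56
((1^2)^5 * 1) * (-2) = -2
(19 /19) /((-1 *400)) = -1 /400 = -0.00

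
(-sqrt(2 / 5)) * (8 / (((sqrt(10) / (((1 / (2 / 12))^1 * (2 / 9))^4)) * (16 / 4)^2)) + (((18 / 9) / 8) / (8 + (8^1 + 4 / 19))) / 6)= -128 / 405 - 19 * sqrt(10) / 36960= -0.32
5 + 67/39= 262/39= 6.72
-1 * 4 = -4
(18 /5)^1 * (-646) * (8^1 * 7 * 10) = -1302336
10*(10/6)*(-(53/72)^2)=-70225/7776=-9.03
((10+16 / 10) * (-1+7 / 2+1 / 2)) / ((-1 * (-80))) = 87 / 200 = 0.44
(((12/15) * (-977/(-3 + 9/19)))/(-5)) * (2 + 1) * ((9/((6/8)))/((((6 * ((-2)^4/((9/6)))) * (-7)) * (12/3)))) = 55689/44800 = 1.24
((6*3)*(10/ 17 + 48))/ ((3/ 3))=874.59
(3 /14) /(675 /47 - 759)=-47 /163324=-0.00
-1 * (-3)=3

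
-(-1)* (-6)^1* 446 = -2676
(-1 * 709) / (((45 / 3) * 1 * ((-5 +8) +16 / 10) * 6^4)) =-709 / 89424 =-0.01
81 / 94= 0.86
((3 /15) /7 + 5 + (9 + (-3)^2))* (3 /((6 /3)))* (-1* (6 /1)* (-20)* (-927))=-26897832 /7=-3842547.43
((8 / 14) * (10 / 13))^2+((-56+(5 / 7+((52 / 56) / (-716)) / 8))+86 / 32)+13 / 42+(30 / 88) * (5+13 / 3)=-48.91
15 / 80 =3 / 16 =0.19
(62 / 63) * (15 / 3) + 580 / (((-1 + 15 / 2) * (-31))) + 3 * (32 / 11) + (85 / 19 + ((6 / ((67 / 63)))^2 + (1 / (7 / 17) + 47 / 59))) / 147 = 760143591077809 / 68863577181399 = 11.04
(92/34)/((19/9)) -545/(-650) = 2.12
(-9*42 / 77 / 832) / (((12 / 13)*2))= -9 / 2816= -0.00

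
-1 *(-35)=35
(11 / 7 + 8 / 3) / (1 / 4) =356 / 21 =16.95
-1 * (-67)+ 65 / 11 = 802 / 11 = 72.91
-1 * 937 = -937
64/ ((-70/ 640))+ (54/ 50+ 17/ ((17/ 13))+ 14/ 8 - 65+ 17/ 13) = -5760347/ 9100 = -633.01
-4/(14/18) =-36/7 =-5.14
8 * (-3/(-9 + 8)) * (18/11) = 432/11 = 39.27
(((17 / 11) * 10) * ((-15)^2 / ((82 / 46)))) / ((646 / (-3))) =-77625 / 8569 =-9.06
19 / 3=6.33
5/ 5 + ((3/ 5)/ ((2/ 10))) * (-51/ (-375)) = 176/ 125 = 1.41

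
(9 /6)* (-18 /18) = -1.50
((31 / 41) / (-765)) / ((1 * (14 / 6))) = -31 / 73185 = -0.00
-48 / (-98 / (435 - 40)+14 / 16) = -151680 / 1981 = -76.57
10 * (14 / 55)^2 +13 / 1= 8257 / 605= 13.65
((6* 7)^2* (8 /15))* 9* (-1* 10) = -84672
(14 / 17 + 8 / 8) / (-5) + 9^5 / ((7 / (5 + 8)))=65248928 / 595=109662.06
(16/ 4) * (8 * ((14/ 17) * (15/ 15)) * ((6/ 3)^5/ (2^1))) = 421.65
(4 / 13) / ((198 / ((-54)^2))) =648 / 143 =4.53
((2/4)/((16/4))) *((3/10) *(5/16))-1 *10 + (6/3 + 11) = 771/256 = 3.01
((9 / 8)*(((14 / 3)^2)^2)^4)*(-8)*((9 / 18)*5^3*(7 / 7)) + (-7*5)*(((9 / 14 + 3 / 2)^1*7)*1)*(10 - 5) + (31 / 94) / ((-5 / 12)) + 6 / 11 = -351875586172285000148909 / 12363974865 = -28459746158848.65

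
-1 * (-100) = 100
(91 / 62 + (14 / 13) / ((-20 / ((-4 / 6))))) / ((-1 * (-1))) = 18179 / 12090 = 1.50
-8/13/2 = -4/13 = -0.31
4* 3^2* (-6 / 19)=-11.37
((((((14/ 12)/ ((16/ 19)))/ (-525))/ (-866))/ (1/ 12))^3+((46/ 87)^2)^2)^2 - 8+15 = 620752079561678167040429861668943992004152572769/ 88601555613154242832291921938223104000000000000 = 7.01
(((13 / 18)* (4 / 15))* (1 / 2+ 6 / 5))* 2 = 442 / 675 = 0.65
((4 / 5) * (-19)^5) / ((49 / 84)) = -118852752 / 35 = -3395792.91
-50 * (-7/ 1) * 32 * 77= 862400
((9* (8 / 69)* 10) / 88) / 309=10 / 26059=0.00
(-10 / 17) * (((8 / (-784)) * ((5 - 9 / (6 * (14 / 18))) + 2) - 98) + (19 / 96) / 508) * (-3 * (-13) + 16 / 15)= 985728146867 / 426549312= 2310.94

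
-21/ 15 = -1.40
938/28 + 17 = 50.50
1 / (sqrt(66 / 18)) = sqrt(33) / 11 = 0.52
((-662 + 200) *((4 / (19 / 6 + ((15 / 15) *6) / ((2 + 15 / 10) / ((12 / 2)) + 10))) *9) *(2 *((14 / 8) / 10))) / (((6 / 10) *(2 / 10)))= -7392924 / 569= -12992.84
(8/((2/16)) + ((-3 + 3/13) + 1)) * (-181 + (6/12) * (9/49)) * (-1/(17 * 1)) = 14342761/21658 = 662.24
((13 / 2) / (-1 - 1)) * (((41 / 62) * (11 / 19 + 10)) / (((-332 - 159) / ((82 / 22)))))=4392453 / 25449512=0.17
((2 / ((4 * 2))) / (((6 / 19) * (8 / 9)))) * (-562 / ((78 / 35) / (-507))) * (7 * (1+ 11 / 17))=357099015 / 272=1312864.03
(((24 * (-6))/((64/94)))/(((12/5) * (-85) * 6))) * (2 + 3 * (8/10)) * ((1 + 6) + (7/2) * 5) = 25333/1360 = 18.63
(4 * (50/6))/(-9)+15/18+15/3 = 115/54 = 2.13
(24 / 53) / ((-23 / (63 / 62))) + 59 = 2228795 / 37789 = 58.98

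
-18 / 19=-0.95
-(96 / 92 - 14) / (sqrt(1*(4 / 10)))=149*sqrt(10) / 23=20.49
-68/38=-34/19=-1.79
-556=-556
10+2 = 12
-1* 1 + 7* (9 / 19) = 44 / 19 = 2.32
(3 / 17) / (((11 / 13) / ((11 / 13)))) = 3 / 17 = 0.18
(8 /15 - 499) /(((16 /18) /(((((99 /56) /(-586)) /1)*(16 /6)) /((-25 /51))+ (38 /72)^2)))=-146555622743 /886032000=-165.41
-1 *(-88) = 88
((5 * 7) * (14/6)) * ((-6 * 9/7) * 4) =-2520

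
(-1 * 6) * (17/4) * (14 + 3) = -867/2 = -433.50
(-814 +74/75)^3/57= -226713193394176/24046875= -9427969.06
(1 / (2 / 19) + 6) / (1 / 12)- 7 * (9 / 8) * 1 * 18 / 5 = 3153 / 20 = 157.65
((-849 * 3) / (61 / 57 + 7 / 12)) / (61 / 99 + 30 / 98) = -1408526658 / 843349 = -1670.16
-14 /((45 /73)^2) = -74606 /2025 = -36.84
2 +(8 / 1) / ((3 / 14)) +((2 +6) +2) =148 / 3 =49.33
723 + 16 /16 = 724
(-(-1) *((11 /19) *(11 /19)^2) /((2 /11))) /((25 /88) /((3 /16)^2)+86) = 1449459 /127769452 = 0.01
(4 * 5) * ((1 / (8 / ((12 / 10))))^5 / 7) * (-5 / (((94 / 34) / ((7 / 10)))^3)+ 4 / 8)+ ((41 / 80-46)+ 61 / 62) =-32084688408036847 / 720946912000000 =-44.50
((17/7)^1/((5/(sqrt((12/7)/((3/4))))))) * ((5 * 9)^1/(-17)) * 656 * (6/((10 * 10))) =-35424 * sqrt(7)/1225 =-76.51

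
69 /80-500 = -39931 /80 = -499.14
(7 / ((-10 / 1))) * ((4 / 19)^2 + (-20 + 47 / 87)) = 4268467 / 314070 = 13.59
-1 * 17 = -17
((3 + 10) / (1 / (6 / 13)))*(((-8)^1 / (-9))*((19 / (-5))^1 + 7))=256 / 15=17.07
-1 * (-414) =414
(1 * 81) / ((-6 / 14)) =-189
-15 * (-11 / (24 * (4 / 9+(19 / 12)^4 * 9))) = 0.12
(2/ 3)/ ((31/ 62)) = 4/ 3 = 1.33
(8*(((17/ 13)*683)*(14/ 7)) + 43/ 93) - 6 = 17270473/ 1209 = 14284.92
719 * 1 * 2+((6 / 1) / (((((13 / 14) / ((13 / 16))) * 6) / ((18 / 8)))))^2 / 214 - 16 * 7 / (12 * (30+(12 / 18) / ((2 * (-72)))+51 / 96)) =8309563425671 / 5779712000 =1437.71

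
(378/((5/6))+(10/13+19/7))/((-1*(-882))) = 207973/401310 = 0.52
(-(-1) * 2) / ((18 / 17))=17 / 9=1.89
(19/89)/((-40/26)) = -0.14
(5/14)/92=5/1288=0.00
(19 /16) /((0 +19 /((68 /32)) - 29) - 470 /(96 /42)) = -323 /61386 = -0.01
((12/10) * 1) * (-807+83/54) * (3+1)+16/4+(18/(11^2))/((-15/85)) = -4206878/1089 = -3863.07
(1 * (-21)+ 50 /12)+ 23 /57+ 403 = 386.57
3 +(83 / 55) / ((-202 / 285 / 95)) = -442779 / 2222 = -199.27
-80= -80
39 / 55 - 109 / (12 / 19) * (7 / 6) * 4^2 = -1594319 / 495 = -3220.85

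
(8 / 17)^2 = 64 / 289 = 0.22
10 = 10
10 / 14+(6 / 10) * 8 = 193 / 35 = 5.51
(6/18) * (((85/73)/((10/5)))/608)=0.00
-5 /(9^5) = -5 /59049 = -0.00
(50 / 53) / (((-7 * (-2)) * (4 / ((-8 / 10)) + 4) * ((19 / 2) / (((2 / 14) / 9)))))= -50 / 444087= -0.00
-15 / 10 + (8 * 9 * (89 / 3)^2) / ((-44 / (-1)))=1438.68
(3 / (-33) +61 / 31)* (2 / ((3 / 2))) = 2560 / 1023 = 2.50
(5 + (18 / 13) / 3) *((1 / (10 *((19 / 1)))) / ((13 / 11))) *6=2343 / 16055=0.15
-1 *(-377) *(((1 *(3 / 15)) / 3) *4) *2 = 3016 / 15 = 201.07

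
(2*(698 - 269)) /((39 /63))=1386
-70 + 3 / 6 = -139 / 2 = -69.50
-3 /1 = -3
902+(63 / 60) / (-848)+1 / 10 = 3059919 / 3392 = 902.10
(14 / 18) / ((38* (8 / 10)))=35 / 1368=0.03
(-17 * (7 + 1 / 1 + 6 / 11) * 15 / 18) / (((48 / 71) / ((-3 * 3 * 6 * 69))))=58714515 / 88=667210.40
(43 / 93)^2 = 1849 / 8649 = 0.21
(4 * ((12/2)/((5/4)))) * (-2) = -192/5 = -38.40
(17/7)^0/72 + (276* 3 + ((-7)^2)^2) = 232489/72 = 3229.01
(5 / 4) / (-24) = -5 / 96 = -0.05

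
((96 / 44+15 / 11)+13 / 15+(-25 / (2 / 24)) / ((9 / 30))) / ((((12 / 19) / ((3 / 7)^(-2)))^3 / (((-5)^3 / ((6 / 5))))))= 66433348.62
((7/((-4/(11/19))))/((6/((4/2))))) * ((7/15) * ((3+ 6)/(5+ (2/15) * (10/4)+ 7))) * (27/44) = -3969/56240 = -0.07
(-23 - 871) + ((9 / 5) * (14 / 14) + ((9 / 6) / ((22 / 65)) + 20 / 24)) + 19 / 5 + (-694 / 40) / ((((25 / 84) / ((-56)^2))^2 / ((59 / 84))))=-558119380970501 / 412500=-1353016681.14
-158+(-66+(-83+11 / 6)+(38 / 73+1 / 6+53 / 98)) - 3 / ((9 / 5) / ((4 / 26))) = -84872243 / 279006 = -304.20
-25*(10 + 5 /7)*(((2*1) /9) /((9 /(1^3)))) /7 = -1250 /1323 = -0.94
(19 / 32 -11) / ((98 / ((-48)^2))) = -11988 / 49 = -244.65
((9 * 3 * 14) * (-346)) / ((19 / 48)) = -6277824 / 19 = -330411.79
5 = 5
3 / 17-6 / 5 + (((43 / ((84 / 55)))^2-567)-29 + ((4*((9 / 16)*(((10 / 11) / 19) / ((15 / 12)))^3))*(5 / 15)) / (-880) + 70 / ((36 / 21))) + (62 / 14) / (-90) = 1582370153328599 / 6692163330160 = 236.45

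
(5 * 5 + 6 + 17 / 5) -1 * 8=132 / 5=26.40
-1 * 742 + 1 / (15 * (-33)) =-742.00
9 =9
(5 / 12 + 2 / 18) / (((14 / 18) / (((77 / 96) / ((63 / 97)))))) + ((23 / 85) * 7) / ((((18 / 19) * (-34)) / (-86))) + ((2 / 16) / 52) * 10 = 2689966969 / 454446720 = 5.92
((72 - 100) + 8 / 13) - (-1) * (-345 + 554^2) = 3985067 / 13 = 306543.62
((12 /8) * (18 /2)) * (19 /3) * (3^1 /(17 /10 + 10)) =285 /13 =21.92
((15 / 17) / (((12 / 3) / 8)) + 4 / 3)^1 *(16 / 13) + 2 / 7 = 19022 / 4641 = 4.10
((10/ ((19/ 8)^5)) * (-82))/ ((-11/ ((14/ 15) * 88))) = 601882624/ 7428297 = 81.03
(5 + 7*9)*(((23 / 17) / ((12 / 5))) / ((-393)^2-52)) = 115 / 463191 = 0.00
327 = 327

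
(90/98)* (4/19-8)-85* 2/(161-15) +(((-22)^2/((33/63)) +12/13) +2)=811605055/883519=918.61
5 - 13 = -8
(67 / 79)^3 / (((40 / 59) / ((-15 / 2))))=-53235051 / 7888624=-6.75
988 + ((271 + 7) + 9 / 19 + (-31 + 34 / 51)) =70460 / 57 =1236.14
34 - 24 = 10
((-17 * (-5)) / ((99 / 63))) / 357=0.15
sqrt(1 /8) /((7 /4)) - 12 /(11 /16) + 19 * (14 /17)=-338 /187 + sqrt(2) /7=-1.61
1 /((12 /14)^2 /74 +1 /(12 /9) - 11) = -0.10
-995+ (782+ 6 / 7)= -1485 / 7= -212.14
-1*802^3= -515849608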